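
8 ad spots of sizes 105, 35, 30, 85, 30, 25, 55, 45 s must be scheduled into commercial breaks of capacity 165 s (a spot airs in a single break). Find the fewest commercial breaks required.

Total = 105 + 85 + 55 + 45 + 35 + 30 + 30 + 25 = 410 s.
Lower bound: ⌈410/165⌉ = 3 commercial breaks.
A packing using 3 commercial breaks:
  break 1: 105 + 55 = 160
  break 2: 85 + 45 + 35 = 165
  break 3: 30 + 30 + 25 = 85
This matches the lower bound, so 3 is optimal.

3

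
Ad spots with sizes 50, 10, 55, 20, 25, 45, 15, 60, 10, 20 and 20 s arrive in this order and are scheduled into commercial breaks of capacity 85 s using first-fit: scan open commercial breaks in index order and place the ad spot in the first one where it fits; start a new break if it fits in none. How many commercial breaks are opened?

5

  50 → break 1 (new)  [load 50/85]
  10 → break 1  [load 60/85]
  55 → break 2 (new)  [load 55/85]
  20 → break 1  [load 80/85]
  25 → break 2  [load 80/85]
  45 → break 3 (new)  [load 45/85]
  15 → break 3  [load 60/85]
  60 → break 4 (new)  [load 60/85]
  10 → break 3  [load 70/85]
  20 → break 4  [load 80/85]
  20 → break 5 (new)  [load 20/85]
5 commercial breaks opened.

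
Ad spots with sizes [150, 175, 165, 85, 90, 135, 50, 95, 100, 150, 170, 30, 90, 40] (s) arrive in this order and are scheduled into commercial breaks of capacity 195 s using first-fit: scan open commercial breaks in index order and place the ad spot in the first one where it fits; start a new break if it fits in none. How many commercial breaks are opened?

  150 → break 1 (new)  [load 150/195]
  175 → break 2 (new)  [load 175/195]
  165 → break 3 (new)  [load 165/195]
  85 → break 4 (new)  [load 85/195]
  90 → break 4  [load 175/195]
  135 → break 5 (new)  [load 135/195]
  50 → break 5  [load 185/195]
  95 → break 6 (new)  [load 95/195]
  100 → break 6  [load 195/195]
  150 → break 7 (new)  [load 150/195]
  170 → break 8 (new)  [load 170/195]
  30 → break 1  [load 180/195]
  90 → break 9 (new)  [load 90/195]
  40 → break 7  [load 190/195]
9 commercial breaks opened.

9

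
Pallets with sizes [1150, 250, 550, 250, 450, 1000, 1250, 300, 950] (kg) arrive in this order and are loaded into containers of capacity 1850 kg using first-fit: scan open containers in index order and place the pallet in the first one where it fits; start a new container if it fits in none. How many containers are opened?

  1150 → container 1 (new)  [load 1150/1850]
  250 → container 1  [load 1400/1850]
  550 → container 2 (new)  [load 550/1850]
  250 → container 1  [load 1650/1850]
  450 → container 2  [load 1000/1850]
  1000 → container 3 (new)  [load 1000/1850]
  1250 → container 4 (new)  [load 1250/1850]
  300 → container 2  [load 1300/1850]
  950 → container 5 (new)  [load 950/1850]
5 containers opened.

5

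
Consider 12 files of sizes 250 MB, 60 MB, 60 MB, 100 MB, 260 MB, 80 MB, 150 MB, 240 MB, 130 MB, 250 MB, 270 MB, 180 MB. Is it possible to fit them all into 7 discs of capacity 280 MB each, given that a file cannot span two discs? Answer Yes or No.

Total = 2030 MB; ⌈2030/280⌉ = 8.
At least 8 discs are required, but only 7 are allowed.

No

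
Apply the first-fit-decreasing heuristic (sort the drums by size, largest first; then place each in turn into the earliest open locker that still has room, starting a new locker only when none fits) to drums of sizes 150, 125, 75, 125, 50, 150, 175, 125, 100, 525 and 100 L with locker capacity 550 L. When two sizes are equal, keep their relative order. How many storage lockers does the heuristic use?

Sorted descending: 525, 175, 150, 150, 125, 125, 125, 100, 100, 75, 50.
  525 → locker 1 (new)  [load 525/550]
  175 → locker 2 (new)  [load 175/550]
  150 → locker 2  [load 325/550]
  150 → locker 2  [load 475/550]
  125 → locker 3 (new)  [load 125/550]
  125 → locker 3  [load 250/550]
  125 → locker 3  [load 375/550]
  100 → locker 3  [load 475/550]
  100 → locker 4 (new)  [load 100/550]
  75 → locker 2  [load 550/550]
  50 → locker 3  [load 525/550]
4 storage lockers opened.

4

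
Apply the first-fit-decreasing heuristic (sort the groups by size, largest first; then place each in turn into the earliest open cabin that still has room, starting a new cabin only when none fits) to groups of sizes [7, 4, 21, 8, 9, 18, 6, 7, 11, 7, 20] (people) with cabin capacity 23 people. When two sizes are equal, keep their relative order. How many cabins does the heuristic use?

6

Sorted descending: 21, 20, 18, 11, 9, 8, 7, 7, 7, 6, 4.
  21 → cabin 1 (new)  [load 21/23]
  20 → cabin 2 (new)  [load 20/23]
  18 → cabin 3 (new)  [load 18/23]
  11 → cabin 4 (new)  [load 11/23]
  9 → cabin 4  [load 20/23]
  8 → cabin 5 (new)  [load 8/23]
  7 → cabin 5  [load 15/23]
  7 → cabin 5  [load 22/23]
  7 → cabin 6 (new)  [load 7/23]
  6 → cabin 6  [load 13/23]
  4 → cabin 3  [load 22/23]
6 cabins opened.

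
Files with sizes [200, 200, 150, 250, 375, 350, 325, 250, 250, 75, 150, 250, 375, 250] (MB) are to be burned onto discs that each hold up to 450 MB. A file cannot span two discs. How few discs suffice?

9

Total = 375 + 375 + 350 + 325 + 250 + 250 + 250 + 250 + 250 + 200 + 200 + 150 + 150 + 75 = 3450 MB.
Lower bound: ⌈3450/450⌉ = 8 discs.
Also, 9 files each exceed 225 MB, and no two of those can share a disc, so at least 9 discs are needed.
A packing using 9 discs:
  disc 1: 375 + 75 = 450
  disc 2: 375 = 375
  disc 3: 350 = 350
  disc 4: 325 = 325
  disc 5: 250 + 200 = 450
  disc 6: 250 + 200 = 450
  disc 7: 250 + 150 = 400
  disc 8: 250 + 150 = 400
  disc 9: 250 = 250
This matches the lower bound, so 9 is optimal.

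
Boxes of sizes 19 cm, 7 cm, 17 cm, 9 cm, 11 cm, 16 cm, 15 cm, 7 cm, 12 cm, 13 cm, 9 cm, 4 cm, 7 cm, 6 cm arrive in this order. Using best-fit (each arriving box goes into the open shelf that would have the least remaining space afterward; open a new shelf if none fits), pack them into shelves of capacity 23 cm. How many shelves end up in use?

7

  19 → shelf 1 (new)  [load 19/23]
  7 → shelf 2 (new)  [load 7/23]
  17 → shelf 3 (new)  [load 17/23]
  9 → shelf 2  [load 16/23]
  11 → shelf 4 (new)  [load 11/23]
  16 → shelf 5 (new)  [load 16/23]
  15 → shelf 6 (new)  [load 15/23]
  7 → shelf 2  [load 23/23]
  12 → shelf 4  [load 23/23]
  13 → shelf 7 (new)  [load 13/23]
  9 → shelf 7  [load 22/23]
  4 → shelf 1  [load 23/23]
  7 → shelf 5  [load 23/23]
  6 → shelf 3  [load 23/23]
7 shelves opened.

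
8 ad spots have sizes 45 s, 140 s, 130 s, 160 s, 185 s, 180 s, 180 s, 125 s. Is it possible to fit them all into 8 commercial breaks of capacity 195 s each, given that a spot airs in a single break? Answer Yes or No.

Yes

A valid assignment using 7 commercial breaks:
  break 1: 185 = 185
  break 2: 180 = 180
  break 3: 180 = 180
  break 4: 160 = 160
  break 5: 140 + 45 = 185
  break 6: 130 = 130
  break 7: 125 = 125
That uses only 7 ≤ 8, so 8 commercial breaks are enough.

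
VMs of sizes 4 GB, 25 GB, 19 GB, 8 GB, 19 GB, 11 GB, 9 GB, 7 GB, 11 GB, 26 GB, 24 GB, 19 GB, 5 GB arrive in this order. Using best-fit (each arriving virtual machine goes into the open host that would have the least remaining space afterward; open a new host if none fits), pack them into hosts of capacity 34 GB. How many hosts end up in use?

7

  4 → host 1 (new)  [load 4/34]
  25 → host 1  [load 29/34]
  19 → host 2 (new)  [load 19/34]
  8 → host 2  [load 27/34]
  19 → host 3 (new)  [load 19/34]
  11 → host 3  [load 30/34]
  9 → host 4 (new)  [load 9/34]
  7 → host 2  [load 34/34]
  11 → host 4  [load 20/34]
  26 → host 5 (new)  [load 26/34]
  24 → host 6 (new)  [load 24/34]
  19 → host 7 (new)  [load 19/34]
  5 → host 1  [load 34/34]
7 hosts opened.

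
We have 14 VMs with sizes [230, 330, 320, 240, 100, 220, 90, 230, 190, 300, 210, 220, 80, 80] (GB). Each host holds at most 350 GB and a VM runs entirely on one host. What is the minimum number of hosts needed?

Total = 330 + 320 + 300 + 240 + 230 + 230 + 220 + 220 + 210 + 190 + 100 + 90 + 80 + 80 = 2840 GB.
Lower bound: ⌈2840/350⌉ = 9 hosts.
Also, 10 VMs each exceed 175 GB, and no two of those can share a host, so at least 10 hosts are needed.
A packing using 10 hosts:
  host 1: 330 = 330
  host 2: 320 = 320
  host 3: 300 = 300
  host 4: 240 + 100 = 340
  host 5: 230 + 90 = 320
  host 6: 230 + 80 = 310
  host 7: 220 + 80 = 300
  host 8: 220 = 220
  host 9: 210 = 210
  host 10: 190 = 190
This matches the lower bound, so 10 is optimal.

10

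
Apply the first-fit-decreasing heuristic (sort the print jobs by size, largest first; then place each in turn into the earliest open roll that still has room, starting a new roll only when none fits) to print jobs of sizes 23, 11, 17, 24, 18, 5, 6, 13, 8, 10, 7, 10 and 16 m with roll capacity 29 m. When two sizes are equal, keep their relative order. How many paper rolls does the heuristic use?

6

Sorted descending: 24, 23, 18, 17, 16, 13, 11, 10, 10, 8, 7, 6, 5.
  24 → roll 1 (new)  [load 24/29]
  23 → roll 2 (new)  [load 23/29]
  18 → roll 3 (new)  [load 18/29]
  17 → roll 4 (new)  [load 17/29]
  16 → roll 5 (new)  [load 16/29]
  13 → roll 5  [load 29/29]
  11 → roll 3  [load 29/29]
  10 → roll 4  [load 27/29]
  10 → roll 6 (new)  [load 10/29]
  8 → roll 6  [load 18/29]
  7 → roll 6  [load 25/29]
  6 → roll 2  [load 29/29]
  5 → roll 1  [load 29/29]
6 paper rolls opened.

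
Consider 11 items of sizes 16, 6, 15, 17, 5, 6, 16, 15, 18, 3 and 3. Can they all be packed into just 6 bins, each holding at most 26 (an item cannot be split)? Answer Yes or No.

A valid assignment using 6 bins:
  bin 1: 18 + 6 = 24
  bin 2: 17 + 6 + 3 = 26
  bin 3: 16 + 5 + 3 = 24
  bin 4: 16 = 16
  bin 5: 15 = 15
  bin 6: 15 = 15
Every load is within 26, so 6 bins suffice.

Yes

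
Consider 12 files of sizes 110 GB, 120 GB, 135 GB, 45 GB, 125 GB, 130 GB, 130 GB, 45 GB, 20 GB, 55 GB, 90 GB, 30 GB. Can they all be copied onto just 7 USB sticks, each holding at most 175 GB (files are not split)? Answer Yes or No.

Yes

A valid assignment using 7 USB sticks:
  USB stick 1: 135 + 30 = 165
  USB stick 2: 130 + 45 = 175
  USB stick 3: 130 + 45 = 175
  USB stick 4: 125 + 20 = 145
  USB stick 5: 120 + 55 = 175
  USB stick 6: 110 = 110
  USB stick 7: 90 = 90
Every load is within 175 GB, so 7 USB sticks suffice.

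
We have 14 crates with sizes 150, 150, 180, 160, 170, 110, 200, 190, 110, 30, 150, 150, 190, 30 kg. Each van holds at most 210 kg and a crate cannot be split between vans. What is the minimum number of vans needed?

12

Total = 200 + 190 + 190 + 180 + 170 + 160 + 150 + 150 + 150 + 150 + 110 + 110 + 30 + 30 = 1970 kg.
Lower bound: ⌈1970/210⌉ = 10 vans.
Also, 12 crates each exceed 105 kg, and no two of those can share a van, so at least 12 vans are needed.
A packing using 12 vans:
  van 1: 200 = 200
  van 2: 190 = 190
  van 3: 190 = 190
  van 4: 180 + 30 = 210
  van 5: 170 + 30 = 200
  van 6: 160 = 160
  van 7: 150 = 150
  van 8: 150 = 150
  van 9: 150 = 150
  van 10: 150 = 150
  van 11: 110 = 110
  van 12: 110 = 110
This matches the lower bound, so 12 is optimal.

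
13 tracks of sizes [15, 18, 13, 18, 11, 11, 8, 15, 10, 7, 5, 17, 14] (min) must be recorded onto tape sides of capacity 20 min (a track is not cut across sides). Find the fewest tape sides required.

Total = 18 + 18 + 17 + 15 + 15 + 14 + 13 + 11 + 11 + 10 + 8 + 7 + 5 = 162 min.
Lower bound: ⌈162/20⌉ = 9 tape sides.
A packing using 10 tape sides:
  side 1: 18 = 18
  side 2: 18 = 18
  side 3: 17 = 17
  side 4: 15 + 5 = 20
  side 5: 15 = 15
  side 6: 14 = 14
  side 7: 13 + 7 = 20
  side 8: 11 + 8 = 19
  side 9: 11 = 11
  side 10: 10 = 10
No arrangement into 9 tape sides stays within capacity, so 10 is optimal.

10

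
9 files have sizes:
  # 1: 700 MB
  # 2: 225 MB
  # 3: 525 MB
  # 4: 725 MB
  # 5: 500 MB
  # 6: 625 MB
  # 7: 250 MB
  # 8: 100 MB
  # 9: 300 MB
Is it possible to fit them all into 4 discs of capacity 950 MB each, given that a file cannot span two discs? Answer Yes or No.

Total = 3950 MB; ⌈3950/950⌉ = 5.
At least 5 discs are required, but only 4 are allowed.

No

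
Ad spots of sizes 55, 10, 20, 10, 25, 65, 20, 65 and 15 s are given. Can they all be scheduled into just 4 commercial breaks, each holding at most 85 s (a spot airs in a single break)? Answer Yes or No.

A valid assignment using 4 commercial breaks:
  break 1: 65 + 20 = 85
  break 2: 65 + 20 = 85
  break 3: 55 + 25 = 80
  break 4: 15 + 10 + 10 = 35
Every load is within 85 s, so 4 commercial breaks suffice.

Yes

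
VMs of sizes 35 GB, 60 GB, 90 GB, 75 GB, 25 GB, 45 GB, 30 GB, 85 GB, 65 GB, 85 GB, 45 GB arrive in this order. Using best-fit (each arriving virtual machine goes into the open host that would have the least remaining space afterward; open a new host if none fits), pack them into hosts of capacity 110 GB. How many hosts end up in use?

7

  35 → host 1 (new)  [load 35/110]
  60 → host 1  [load 95/110]
  90 → host 2 (new)  [load 90/110]
  75 → host 3 (new)  [load 75/110]
  25 → host 3  [load 100/110]
  45 → host 4 (new)  [load 45/110]
  30 → host 4  [load 75/110]
  85 → host 5 (new)  [load 85/110]
  65 → host 6 (new)  [load 65/110]
  85 → host 7 (new)  [load 85/110]
  45 → host 6  [load 110/110]
7 hosts opened.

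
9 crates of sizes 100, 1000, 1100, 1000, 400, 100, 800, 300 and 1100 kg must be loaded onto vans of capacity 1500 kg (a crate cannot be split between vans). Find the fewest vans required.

Total = 1100 + 1100 + 1000 + 1000 + 800 + 400 + 300 + 100 + 100 = 5900 kg.
Lower bound: ⌈5900/1500⌉ = 4 vans.
Also, 5 crates each exceed 750 kg, and no two of those can share a van, so at least 5 vans are needed.
A packing using 5 vans:
  van 1: 1100 + 400 = 1500
  van 2: 1100 + 300 + 100 = 1500
  van 3: 1000 + 100 = 1100
  van 4: 1000 = 1000
  van 5: 800 = 800
This matches the lower bound, so 5 is optimal.

5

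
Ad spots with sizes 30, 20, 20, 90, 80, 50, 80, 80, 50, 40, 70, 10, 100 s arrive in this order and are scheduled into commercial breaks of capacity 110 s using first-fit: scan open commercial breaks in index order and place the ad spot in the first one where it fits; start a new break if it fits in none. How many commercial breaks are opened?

  30 → break 1 (new)  [load 30/110]
  20 → break 1  [load 50/110]
  20 → break 1  [load 70/110]
  90 → break 2 (new)  [load 90/110]
  80 → break 3 (new)  [load 80/110]
  50 → break 4 (new)  [load 50/110]
  80 → break 5 (new)  [load 80/110]
  80 → break 6 (new)  [load 80/110]
  50 → break 4  [load 100/110]
  40 → break 1  [load 110/110]
  70 → break 7 (new)  [load 70/110]
  10 → break 2  [load 100/110]
  100 → break 8 (new)  [load 100/110]
8 commercial breaks opened.

8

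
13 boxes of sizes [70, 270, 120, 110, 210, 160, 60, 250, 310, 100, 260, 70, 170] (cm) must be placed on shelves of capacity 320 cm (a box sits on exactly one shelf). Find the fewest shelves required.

8

Total = 310 + 270 + 260 + 250 + 210 + 170 + 160 + 120 + 110 + 100 + 70 + 70 + 60 = 2160 cm.
Lower bound: ⌈2160/320⌉ = 7 shelves.
A packing using 8 shelves:
  shelf 1: 310 = 310
  shelf 2: 270 = 270
  shelf 3: 260 + 60 = 320
  shelf 4: 250 + 70 = 320
  shelf 5: 210 + 110 = 320
  shelf 6: 170 + 120 = 290
  shelf 7: 160 + 100 = 260
  shelf 8: 70 = 70
No arrangement into 7 shelves stays within capacity, so 8 is optimal.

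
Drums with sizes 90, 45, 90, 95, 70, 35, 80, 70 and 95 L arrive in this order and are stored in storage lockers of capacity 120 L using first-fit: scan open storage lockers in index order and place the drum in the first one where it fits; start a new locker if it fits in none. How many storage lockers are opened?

7

  90 → locker 1 (new)  [load 90/120]
  45 → locker 2 (new)  [load 45/120]
  90 → locker 3 (new)  [load 90/120]
  95 → locker 4 (new)  [load 95/120]
  70 → locker 2  [load 115/120]
  35 → locker 5 (new)  [load 35/120]
  80 → locker 5  [load 115/120]
  70 → locker 6 (new)  [load 70/120]
  95 → locker 7 (new)  [load 95/120]
7 storage lockers opened.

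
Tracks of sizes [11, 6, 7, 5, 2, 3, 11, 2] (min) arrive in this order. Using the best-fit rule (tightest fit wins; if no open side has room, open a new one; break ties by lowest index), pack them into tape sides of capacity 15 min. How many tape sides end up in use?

  11 → side 1 (new)  [load 11/15]
  6 → side 2 (new)  [load 6/15]
  7 → side 2  [load 13/15]
  5 → side 3 (new)  [load 5/15]
  2 → side 2  [load 15/15]
  3 → side 1  [load 14/15]
  11 → side 4 (new)  [load 11/15]
  2 → side 4  [load 13/15]
4 tape sides opened.

4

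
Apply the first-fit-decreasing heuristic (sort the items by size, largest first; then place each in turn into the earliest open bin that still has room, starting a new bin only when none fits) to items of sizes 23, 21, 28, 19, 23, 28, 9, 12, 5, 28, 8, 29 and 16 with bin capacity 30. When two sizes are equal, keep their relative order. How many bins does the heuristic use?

9

Sorted descending: 29, 28, 28, 28, 23, 23, 21, 19, 16, 12, 9, 8, 5.
  29 → bin 1 (new)  [load 29/30]
  28 → bin 2 (new)  [load 28/30]
  28 → bin 3 (new)  [load 28/30]
  28 → bin 4 (new)  [load 28/30]
  23 → bin 5 (new)  [load 23/30]
  23 → bin 6 (new)  [load 23/30]
  21 → bin 7 (new)  [load 21/30]
  19 → bin 8 (new)  [load 19/30]
  16 → bin 9 (new)  [load 16/30]
  12 → bin 9  [load 28/30]
  9 → bin 7  [load 30/30]
  8 → bin 8  [load 27/30]
  5 → bin 5  [load 28/30]
9 bins opened.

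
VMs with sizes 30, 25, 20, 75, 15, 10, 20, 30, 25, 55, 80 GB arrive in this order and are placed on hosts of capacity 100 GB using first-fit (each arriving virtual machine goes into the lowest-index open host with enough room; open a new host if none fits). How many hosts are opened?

5

  30 → host 1 (new)  [load 30/100]
  25 → host 1  [load 55/100]
  20 → host 1  [load 75/100]
  75 → host 2 (new)  [load 75/100]
  15 → host 1  [load 90/100]
  10 → host 1  [load 100/100]
  20 → host 2  [load 95/100]
  30 → host 3 (new)  [load 30/100]
  25 → host 3  [load 55/100]
  55 → host 4 (new)  [load 55/100]
  80 → host 5 (new)  [load 80/100]
5 hosts opened.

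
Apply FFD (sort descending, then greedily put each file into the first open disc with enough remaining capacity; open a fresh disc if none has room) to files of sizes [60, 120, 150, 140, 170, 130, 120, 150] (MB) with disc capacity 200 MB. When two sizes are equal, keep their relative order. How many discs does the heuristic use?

Sorted descending: 170, 150, 150, 140, 130, 120, 120, 60.
  170 → disc 1 (new)  [load 170/200]
  150 → disc 2 (new)  [load 150/200]
  150 → disc 3 (new)  [load 150/200]
  140 → disc 4 (new)  [load 140/200]
  130 → disc 5 (new)  [load 130/200]
  120 → disc 6 (new)  [load 120/200]
  120 → disc 7 (new)  [load 120/200]
  60 → disc 4  [load 200/200]
7 discs opened.

7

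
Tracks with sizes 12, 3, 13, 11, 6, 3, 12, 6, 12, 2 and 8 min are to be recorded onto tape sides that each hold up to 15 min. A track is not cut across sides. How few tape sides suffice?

Total = 13 + 12 + 12 + 12 + 11 + 8 + 6 + 6 + 3 + 3 + 2 = 88 min.
Lower bound: ⌈88/15⌉ = 6 tape sides.
A packing using 7 tape sides:
  side 1: 13 + 2 = 15
  side 2: 12 + 3 = 15
  side 3: 12 + 3 = 15
  side 4: 12 = 12
  side 5: 11 = 11
  side 6: 8 + 6 = 14
  side 7: 6 = 6
No arrangement into 6 tape sides stays within capacity, so 7 is optimal.

7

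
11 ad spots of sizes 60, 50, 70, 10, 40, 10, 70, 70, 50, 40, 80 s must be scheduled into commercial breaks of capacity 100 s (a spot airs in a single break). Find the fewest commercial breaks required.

Total = 80 + 70 + 70 + 70 + 60 + 50 + 50 + 40 + 40 + 10 + 10 = 550 s.
Lower bound: ⌈550/100⌉ = 6 commercial breaks.
A packing using 7 commercial breaks:
  break 1: 80 + 10 + 10 = 100
  break 2: 70 = 70
  break 3: 70 = 70
  break 4: 70 = 70
  break 5: 60 + 40 = 100
  break 6: 50 + 50 = 100
  break 7: 40 = 40
No arrangement into 6 commercial breaks stays within capacity, so 7 is optimal.

7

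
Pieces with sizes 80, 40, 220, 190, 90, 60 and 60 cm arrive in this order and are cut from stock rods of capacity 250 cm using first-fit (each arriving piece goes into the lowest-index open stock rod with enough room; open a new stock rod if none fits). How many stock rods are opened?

  80 → stock rod 1 (new)  [load 80/250]
  40 → stock rod 1  [load 120/250]
  220 → stock rod 2 (new)  [load 220/250]
  190 → stock rod 3 (new)  [load 190/250]
  90 → stock rod 1  [load 210/250]
  60 → stock rod 3  [load 250/250]
  60 → stock rod 4 (new)  [load 60/250]
4 stock rods opened.

4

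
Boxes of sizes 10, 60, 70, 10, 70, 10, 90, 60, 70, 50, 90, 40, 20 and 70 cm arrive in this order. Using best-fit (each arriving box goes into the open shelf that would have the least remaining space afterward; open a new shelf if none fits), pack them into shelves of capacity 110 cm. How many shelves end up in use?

  10 → shelf 1 (new)  [load 10/110]
  60 → shelf 1  [load 70/110]
  70 → shelf 2 (new)  [load 70/110]
  10 → shelf 1  [load 80/110]
  70 → shelf 3 (new)  [load 70/110]
  10 → shelf 1  [load 90/110]
  90 → shelf 4 (new)  [load 90/110]
  60 → shelf 5 (new)  [load 60/110]
  70 → shelf 6 (new)  [load 70/110]
  50 → shelf 5  [load 110/110]
  90 → shelf 7 (new)  [load 90/110]
  40 → shelf 2  [load 110/110]
  20 → shelf 1  [load 110/110]
  70 → shelf 8 (new)  [load 70/110]
8 shelves opened.

8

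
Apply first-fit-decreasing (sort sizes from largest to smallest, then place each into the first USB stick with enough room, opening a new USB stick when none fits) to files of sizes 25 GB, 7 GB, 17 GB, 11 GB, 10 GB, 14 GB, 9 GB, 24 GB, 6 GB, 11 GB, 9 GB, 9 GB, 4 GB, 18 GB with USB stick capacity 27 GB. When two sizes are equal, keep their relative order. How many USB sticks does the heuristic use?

7

Sorted descending: 25, 24, 18, 17, 14, 11, 11, 10, 9, 9, 9, 7, 6, 4.
  25 → USB stick 1 (new)  [load 25/27]
  24 → USB stick 2 (new)  [load 24/27]
  18 → USB stick 3 (new)  [load 18/27]
  17 → USB stick 4 (new)  [load 17/27]
  14 → USB stick 5 (new)  [load 14/27]
  11 → USB stick 5  [load 25/27]
  11 → USB stick 6 (new)  [load 11/27]
  10 → USB stick 4  [load 27/27]
  9 → USB stick 3  [load 27/27]
  9 → USB stick 6  [load 20/27]
  9 → USB stick 7 (new)  [load 9/27]
  7 → USB stick 6  [load 27/27]
  6 → USB stick 7  [load 15/27]
  4 → USB stick 7  [load 19/27]
7 USB sticks opened.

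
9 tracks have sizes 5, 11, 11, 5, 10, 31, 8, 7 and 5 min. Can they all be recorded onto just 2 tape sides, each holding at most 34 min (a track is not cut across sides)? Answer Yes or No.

No

Total = 93 min; ⌈93/34⌉ = 3.
At least 3 tape sides are required, but only 2 are allowed.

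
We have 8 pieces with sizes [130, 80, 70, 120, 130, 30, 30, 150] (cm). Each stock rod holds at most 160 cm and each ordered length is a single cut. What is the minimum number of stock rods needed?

5

Total = 150 + 130 + 130 + 120 + 80 + 70 + 30 + 30 = 740 cm.
Lower bound: ⌈740/160⌉ = 5 stock rods.
A packing using 5 stock rods:
  stock rod 1: 150 = 150
  stock rod 2: 130 + 30 = 160
  stock rod 3: 130 + 30 = 160
  stock rod 4: 120 = 120
  stock rod 5: 80 + 70 = 150
This matches the lower bound, so 5 is optimal.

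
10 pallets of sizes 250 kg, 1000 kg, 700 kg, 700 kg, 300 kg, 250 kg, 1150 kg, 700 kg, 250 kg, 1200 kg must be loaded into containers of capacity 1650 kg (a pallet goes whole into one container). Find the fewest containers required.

5

Total = 1200 + 1150 + 1000 + 700 + 700 + 700 + 300 + 250 + 250 + 250 = 6500 kg.
Lower bound: ⌈6500/1650⌉ = 4 containers.
A packing using 5 containers:
  container 1: 1200 + 300 = 1500
  container 2: 1150 + 250 + 250 = 1650
  container 3: 1000 + 250 = 1250
  container 4: 700 + 700 = 1400
  container 5: 700 = 700
No arrangement into 4 containers stays within capacity, so 5 is optimal.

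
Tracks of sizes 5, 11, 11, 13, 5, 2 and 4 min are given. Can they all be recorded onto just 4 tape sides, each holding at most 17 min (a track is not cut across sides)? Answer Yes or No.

A valid assignment using 4 tape sides:
  side 1: 13 + 4 = 17
  side 2: 11 + 5 = 16
  side 3: 11 + 5 = 16
  side 4: 2 = 2
Every load is within 17 min, so 4 tape sides suffice.

Yes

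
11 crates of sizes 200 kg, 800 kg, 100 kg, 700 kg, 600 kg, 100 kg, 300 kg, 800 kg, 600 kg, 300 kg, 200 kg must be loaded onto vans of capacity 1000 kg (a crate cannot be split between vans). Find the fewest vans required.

5

Total = 800 + 800 + 700 + 600 + 600 + 300 + 300 + 200 + 200 + 100 + 100 = 4700 kg.
Lower bound: ⌈4700/1000⌉ = 5 vans.
A packing using 5 vans:
  van 1: 800 + 200 = 1000
  van 2: 800 + 200 = 1000
  van 3: 700 + 300 = 1000
  van 4: 600 + 300 + 100 = 1000
  van 5: 600 + 100 = 700
This matches the lower bound, so 5 is optimal.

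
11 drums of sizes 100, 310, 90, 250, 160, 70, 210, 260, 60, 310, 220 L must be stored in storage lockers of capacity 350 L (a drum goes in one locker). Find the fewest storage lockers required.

Total = 310 + 310 + 260 + 250 + 220 + 210 + 160 + 100 + 90 + 70 + 60 = 2040 L.
Lower bound: ⌈2040/350⌉ = 6 storage lockers.
A packing using 7 storage lockers:
  locker 1: 310 = 310
  locker 2: 310 = 310
  locker 3: 260 + 90 = 350
  locker 4: 250 + 100 = 350
  locker 5: 220 + 70 + 60 = 350
  locker 6: 210 = 210
  locker 7: 160 = 160
No arrangement into 6 storage lockers stays within capacity, so 7 is optimal.

7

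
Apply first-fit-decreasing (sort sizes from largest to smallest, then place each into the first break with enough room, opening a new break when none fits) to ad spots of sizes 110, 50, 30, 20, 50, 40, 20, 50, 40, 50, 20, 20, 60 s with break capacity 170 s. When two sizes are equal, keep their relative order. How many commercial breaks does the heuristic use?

Sorted descending: 110, 60, 50, 50, 50, 50, 40, 40, 30, 20, 20, 20, 20.
  110 → break 1 (new)  [load 110/170]
  60 → break 1  [load 170/170]
  50 → break 2 (new)  [load 50/170]
  50 → break 2  [load 100/170]
  50 → break 2  [load 150/170]
  50 → break 3 (new)  [load 50/170]
  40 → break 3  [load 90/170]
  40 → break 3  [load 130/170]
  30 → break 3  [load 160/170]
  20 → break 2  [load 170/170]
  20 → break 4 (new)  [load 20/170]
  20 → break 4  [load 40/170]
  20 → break 4  [load 60/170]
4 commercial breaks opened.

4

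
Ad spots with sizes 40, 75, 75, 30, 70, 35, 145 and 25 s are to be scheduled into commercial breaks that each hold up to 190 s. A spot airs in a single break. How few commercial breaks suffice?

3

Total = 145 + 75 + 75 + 70 + 40 + 35 + 30 + 25 = 495 s.
Lower bound: ⌈495/190⌉ = 3 commercial breaks.
A packing using 3 commercial breaks:
  break 1: 145 + 40 = 185
  break 2: 75 + 75 + 35 = 185
  break 3: 70 + 30 + 25 = 125
This matches the lower bound, so 3 is optimal.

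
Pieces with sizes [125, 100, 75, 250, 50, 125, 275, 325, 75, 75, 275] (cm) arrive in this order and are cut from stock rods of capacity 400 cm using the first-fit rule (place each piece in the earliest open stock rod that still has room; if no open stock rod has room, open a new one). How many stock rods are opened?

  125 → stock rod 1 (new)  [load 125/400]
  100 → stock rod 1  [load 225/400]
  75 → stock rod 1  [load 300/400]
  250 → stock rod 2 (new)  [load 250/400]
  50 → stock rod 1  [load 350/400]
  125 → stock rod 2  [load 375/400]
  275 → stock rod 3 (new)  [load 275/400]
  325 → stock rod 4 (new)  [load 325/400]
  75 → stock rod 3  [load 350/400]
  75 → stock rod 4  [load 400/400]
  275 → stock rod 5 (new)  [load 275/400]
5 stock rods opened.

5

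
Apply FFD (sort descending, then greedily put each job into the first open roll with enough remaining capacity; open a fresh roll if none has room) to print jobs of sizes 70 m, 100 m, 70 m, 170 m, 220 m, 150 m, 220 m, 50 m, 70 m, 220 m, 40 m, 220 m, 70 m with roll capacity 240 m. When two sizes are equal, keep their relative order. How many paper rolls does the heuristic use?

8

Sorted descending: 220, 220, 220, 220, 170, 150, 100, 70, 70, 70, 70, 50, 40.
  220 → roll 1 (new)  [load 220/240]
  220 → roll 2 (new)  [load 220/240]
  220 → roll 3 (new)  [load 220/240]
  220 → roll 4 (new)  [load 220/240]
  170 → roll 5 (new)  [load 170/240]
  150 → roll 6 (new)  [load 150/240]
  100 → roll 7 (new)  [load 100/240]
  70 → roll 5  [load 240/240]
  70 → roll 6  [load 220/240]
  70 → roll 7  [load 170/240]
  70 → roll 7  [load 240/240]
  50 → roll 8 (new)  [load 50/240]
  40 → roll 8  [load 90/240]
8 paper rolls opened.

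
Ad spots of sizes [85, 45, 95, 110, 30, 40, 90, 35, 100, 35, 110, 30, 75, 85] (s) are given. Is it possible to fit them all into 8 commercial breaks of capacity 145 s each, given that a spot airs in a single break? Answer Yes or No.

Yes

A valid assignment using 8 commercial breaks:
  break 1: 110 + 35 = 145
  break 2: 110 + 35 = 145
  break 3: 100 + 45 = 145
  break 4: 95 + 40 = 135
  break 5: 90 + 30 = 120
  break 6: 85 + 30 = 115
  break 7: 85 = 85
  break 8: 75 = 75
Every load is within 145 s, so 8 commercial breaks suffice.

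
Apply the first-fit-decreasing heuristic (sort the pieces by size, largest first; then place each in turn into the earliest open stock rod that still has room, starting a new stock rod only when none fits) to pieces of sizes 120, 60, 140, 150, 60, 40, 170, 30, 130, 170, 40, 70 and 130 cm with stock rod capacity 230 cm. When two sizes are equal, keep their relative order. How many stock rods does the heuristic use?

Sorted descending: 170, 170, 150, 140, 130, 130, 120, 70, 60, 60, 40, 40, 30.
  170 → stock rod 1 (new)  [load 170/230]
  170 → stock rod 2 (new)  [load 170/230]
  150 → stock rod 3 (new)  [load 150/230]
  140 → stock rod 4 (new)  [load 140/230]
  130 → stock rod 5 (new)  [load 130/230]
  130 → stock rod 6 (new)  [load 130/230]
  120 → stock rod 7 (new)  [load 120/230]
  70 → stock rod 3  [load 220/230]
  60 → stock rod 1  [load 230/230]
  60 → stock rod 2  [load 230/230]
  40 → stock rod 4  [load 180/230]
  40 → stock rod 4  [load 220/230]
  30 → stock rod 5  [load 160/230]
7 stock rods opened.

7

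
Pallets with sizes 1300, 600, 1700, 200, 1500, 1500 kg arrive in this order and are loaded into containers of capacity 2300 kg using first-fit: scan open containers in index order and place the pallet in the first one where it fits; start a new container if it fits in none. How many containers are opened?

4

  1300 → container 1 (new)  [load 1300/2300]
  600 → container 1  [load 1900/2300]
  1700 → container 2 (new)  [load 1700/2300]
  200 → container 1  [load 2100/2300]
  1500 → container 3 (new)  [load 1500/2300]
  1500 → container 4 (new)  [load 1500/2300]
4 containers opened.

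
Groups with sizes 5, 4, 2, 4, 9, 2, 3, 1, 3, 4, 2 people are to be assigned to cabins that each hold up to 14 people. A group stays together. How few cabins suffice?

Total = 9 + 5 + 4 + 4 + 4 + 3 + 3 + 2 + 2 + 2 + 1 = 39 people.
Lower bound: ⌈39/14⌉ = 3 cabins.
A packing using 3 cabins:
  cabin 1: 9 + 5 = 14
  cabin 2: 4 + 4 + 4 + 2 = 14
  cabin 3: 3 + 3 + 2 + 2 + 1 = 11
This matches the lower bound, so 3 is optimal.

3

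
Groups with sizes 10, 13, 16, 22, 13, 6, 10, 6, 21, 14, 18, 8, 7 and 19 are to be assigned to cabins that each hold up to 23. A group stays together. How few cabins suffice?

9

Total = 22 + 21 + 19 + 18 + 16 + 14 + 13 + 13 + 10 + 10 + 8 + 7 + 6 + 6 = 183.
Lower bound: ⌈183/23⌉ = 8 cabins.
A packing using 9 cabins:
  cabin 1: 22 = 22
  cabin 2: 21 = 21
  cabin 3: 19 = 19
  cabin 4: 18 = 18
  cabin 5: 16 + 7 = 23
  cabin 6: 14 + 8 = 22
  cabin 7: 13 + 10 = 23
  cabin 8: 13 + 10 = 23
  cabin 9: 6 + 6 = 12
No arrangement into 8 cabins stays within capacity, so 9 is optimal.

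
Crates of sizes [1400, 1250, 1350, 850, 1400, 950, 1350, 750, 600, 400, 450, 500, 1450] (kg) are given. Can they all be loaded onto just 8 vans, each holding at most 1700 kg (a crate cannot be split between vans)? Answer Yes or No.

Total = 12700 kg; ⌈12700/1700⌉ = 8.
The bound of 8 does not rule out 8, but exhaustive search shows no assignment into 8 vans of capacity 1700 kg exists — the minimum is 9.

No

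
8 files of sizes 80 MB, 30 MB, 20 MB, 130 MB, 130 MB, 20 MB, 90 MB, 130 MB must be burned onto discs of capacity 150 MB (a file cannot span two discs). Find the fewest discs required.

Total = 130 + 130 + 130 + 90 + 80 + 30 + 20 + 20 = 630 MB.
Lower bound: ⌈630/150⌉ = 5 discs.
A packing using 5 discs:
  disc 1: 130 + 20 = 150
  disc 2: 130 + 20 = 150
  disc 3: 130 = 130
  disc 4: 90 + 30 = 120
  disc 5: 80 = 80
This matches the lower bound, so 5 is optimal.

5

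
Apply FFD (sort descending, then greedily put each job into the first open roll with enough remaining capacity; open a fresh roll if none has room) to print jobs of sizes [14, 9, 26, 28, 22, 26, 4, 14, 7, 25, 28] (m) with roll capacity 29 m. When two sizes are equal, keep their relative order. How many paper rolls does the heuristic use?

Sorted descending: 28, 28, 26, 26, 25, 22, 14, 14, 9, 7, 4.
  28 → roll 1 (new)  [load 28/29]
  28 → roll 2 (new)  [load 28/29]
  26 → roll 3 (new)  [load 26/29]
  26 → roll 4 (new)  [load 26/29]
  25 → roll 5 (new)  [load 25/29]
  22 → roll 6 (new)  [load 22/29]
  14 → roll 7 (new)  [load 14/29]
  14 → roll 7  [load 28/29]
  9 → roll 8 (new)  [load 9/29]
  7 → roll 6  [load 29/29]
  4 → roll 5  [load 29/29]
8 paper rolls opened.

8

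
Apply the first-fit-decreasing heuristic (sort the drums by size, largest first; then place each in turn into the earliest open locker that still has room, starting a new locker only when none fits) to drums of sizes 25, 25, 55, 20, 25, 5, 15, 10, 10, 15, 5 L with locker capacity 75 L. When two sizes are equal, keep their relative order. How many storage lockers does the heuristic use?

3

Sorted descending: 55, 25, 25, 25, 20, 15, 15, 10, 10, 5, 5.
  55 → locker 1 (new)  [load 55/75]
  25 → locker 2 (new)  [load 25/75]
  25 → locker 2  [load 50/75]
  25 → locker 2  [load 75/75]
  20 → locker 1  [load 75/75]
  15 → locker 3 (new)  [load 15/75]
  15 → locker 3  [load 30/75]
  10 → locker 3  [load 40/75]
  10 → locker 3  [load 50/75]
  5 → locker 3  [load 55/75]
  5 → locker 3  [load 60/75]
3 storage lockers opened.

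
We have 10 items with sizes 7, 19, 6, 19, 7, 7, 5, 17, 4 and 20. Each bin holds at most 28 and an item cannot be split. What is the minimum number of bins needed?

Total = 20 + 19 + 19 + 17 + 7 + 7 + 7 + 6 + 5 + 4 = 111.
Lower bound: ⌈111/28⌉ = 4 bins.
A packing using 5 bins:
  bin 1: 20 + 7 = 27
  bin 2: 19 + 7 = 26
  bin 3: 19 + 7 = 26
  bin 4: 17 + 6 + 5 = 28
  bin 5: 4 = 4
No arrangement into 4 bins stays within capacity, so 5 is optimal.

5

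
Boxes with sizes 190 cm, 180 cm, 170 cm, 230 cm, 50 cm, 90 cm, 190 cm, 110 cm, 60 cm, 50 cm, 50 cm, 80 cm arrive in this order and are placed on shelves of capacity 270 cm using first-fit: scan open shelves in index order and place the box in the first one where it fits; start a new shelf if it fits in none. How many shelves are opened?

6

  190 → shelf 1 (new)  [load 190/270]
  180 → shelf 2 (new)  [load 180/270]
  170 → shelf 3 (new)  [load 170/270]
  230 → shelf 4 (new)  [load 230/270]
  50 → shelf 1  [load 240/270]
  90 → shelf 2  [load 270/270]
  190 → shelf 5 (new)  [load 190/270]
  110 → shelf 6 (new)  [load 110/270]
  60 → shelf 3  [load 230/270]
  50 → shelf 5  [load 240/270]
  50 → shelf 6  [load 160/270]
  80 → shelf 6  [load 240/270]
6 shelves opened.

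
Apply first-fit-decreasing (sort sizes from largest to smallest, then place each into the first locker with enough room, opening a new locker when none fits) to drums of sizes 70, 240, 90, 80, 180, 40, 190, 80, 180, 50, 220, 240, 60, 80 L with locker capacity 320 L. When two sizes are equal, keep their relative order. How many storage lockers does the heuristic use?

6

Sorted descending: 240, 240, 220, 190, 180, 180, 90, 80, 80, 80, 70, 60, 50, 40.
  240 → locker 1 (new)  [load 240/320]
  240 → locker 2 (new)  [load 240/320]
  220 → locker 3 (new)  [load 220/320]
  190 → locker 4 (new)  [load 190/320]
  180 → locker 5 (new)  [load 180/320]
  180 → locker 6 (new)  [load 180/320]
  90 → locker 3  [load 310/320]
  80 → locker 1  [load 320/320]
  80 → locker 2  [load 320/320]
  80 → locker 4  [load 270/320]
  70 → locker 5  [load 250/320]
  60 → locker 5  [load 310/320]
  50 → locker 4  [load 320/320]
  40 → locker 6  [load 220/320]
6 storage lockers opened.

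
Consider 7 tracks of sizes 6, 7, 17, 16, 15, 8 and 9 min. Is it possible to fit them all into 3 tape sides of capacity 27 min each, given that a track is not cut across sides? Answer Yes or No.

No

Total = 78 min; ⌈78/27⌉ = 3.
The bound of 3 does not rule out 3, but exhaustive search shows no assignment into 3 tape sides of capacity 27 min exists — the minimum is 4.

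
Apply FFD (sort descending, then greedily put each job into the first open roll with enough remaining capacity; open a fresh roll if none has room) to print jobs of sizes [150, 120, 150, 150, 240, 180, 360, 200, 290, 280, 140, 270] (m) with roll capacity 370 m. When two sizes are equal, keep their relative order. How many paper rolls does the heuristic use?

8

Sorted descending: 360, 290, 280, 270, 240, 200, 180, 150, 150, 150, 140, 120.
  360 → roll 1 (new)  [load 360/370]
  290 → roll 2 (new)  [load 290/370]
  280 → roll 3 (new)  [load 280/370]
  270 → roll 4 (new)  [load 270/370]
  240 → roll 5 (new)  [load 240/370]
  200 → roll 6 (new)  [load 200/370]
  180 → roll 7 (new)  [load 180/370]
  150 → roll 6  [load 350/370]
  150 → roll 7  [load 330/370]
  150 → roll 8 (new)  [load 150/370]
  140 → roll 8  [load 290/370]
  120 → roll 5  [load 360/370]
8 paper rolls opened.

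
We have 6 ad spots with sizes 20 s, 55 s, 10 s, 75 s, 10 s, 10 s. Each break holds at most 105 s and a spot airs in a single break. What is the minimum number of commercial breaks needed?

Total = 75 + 55 + 20 + 10 + 10 + 10 = 180 s.
Lower bound: ⌈180/105⌉ = 2 commercial breaks.
A packing using 2 commercial breaks:
  break 1: 75 + 20 + 10 = 105
  break 2: 55 + 10 + 10 = 75
This matches the lower bound, so 2 is optimal.

2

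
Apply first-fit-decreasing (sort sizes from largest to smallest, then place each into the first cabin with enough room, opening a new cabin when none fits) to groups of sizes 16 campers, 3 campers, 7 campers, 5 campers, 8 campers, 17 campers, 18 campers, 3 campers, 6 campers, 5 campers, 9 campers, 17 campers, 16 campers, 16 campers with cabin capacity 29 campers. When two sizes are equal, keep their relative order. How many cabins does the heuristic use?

Sorted descending: 18, 17, 17, 16, 16, 16, 9, 8, 7, 6, 5, 5, 3, 3.
  18 → cabin 1 (new)  [load 18/29]
  17 → cabin 2 (new)  [load 17/29]
  17 → cabin 3 (new)  [load 17/29]
  16 → cabin 4 (new)  [load 16/29]
  16 → cabin 5 (new)  [load 16/29]
  16 → cabin 6 (new)  [load 16/29]
  9 → cabin 1  [load 27/29]
  8 → cabin 2  [load 25/29]
  7 → cabin 3  [load 24/29]
  6 → cabin 4  [load 22/29]
  5 → cabin 3  [load 29/29]
  5 → cabin 4  [load 27/29]
  3 → cabin 2  [load 28/29]
  3 → cabin 5  [load 19/29]
6 cabins opened.

6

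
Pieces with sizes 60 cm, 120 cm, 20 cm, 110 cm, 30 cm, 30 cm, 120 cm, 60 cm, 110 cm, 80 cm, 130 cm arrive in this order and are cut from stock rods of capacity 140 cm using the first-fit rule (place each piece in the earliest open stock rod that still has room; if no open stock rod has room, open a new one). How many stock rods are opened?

7

  60 → stock rod 1 (new)  [load 60/140]
  120 → stock rod 2 (new)  [load 120/140]
  20 → stock rod 1  [load 80/140]
  110 → stock rod 3 (new)  [load 110/140]
  30 → stock rod 1  [load 110/140]
  30 → stock rod 1  [load 140/140]
  120 → stock rod 4 (new)  [load 120/140]
  60 → stock rod 5 (new)  [load 60/140]
  110 → stock rod 6 (new)  [load 110/140]
  80 → stock rod 5  [load 140/140]
  130 → stock rod 7 (new)  [load 130/140]
7 stock rods opened.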